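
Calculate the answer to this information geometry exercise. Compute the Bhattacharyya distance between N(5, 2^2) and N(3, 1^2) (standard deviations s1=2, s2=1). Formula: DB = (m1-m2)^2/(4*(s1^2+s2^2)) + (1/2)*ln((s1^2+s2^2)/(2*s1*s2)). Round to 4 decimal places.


Bhattacharyya distance between two Gaussians:
DB = (m1-m2)^2/(4*(s1^2+s2^2)) + (1/2)*ln((s1^2+s2^2)/(2*s1*s2)).
(m1-m2)^2 = (2)^2 = 4.
s1^2+s2^2 = 4 + 1 = 5.
term1 = 4/20 = 0.2.
term2 = 0.5*ln(5/4.0) = 0.111572.
DB = 0.2 + 0.111572 = 0.3116

0.3116


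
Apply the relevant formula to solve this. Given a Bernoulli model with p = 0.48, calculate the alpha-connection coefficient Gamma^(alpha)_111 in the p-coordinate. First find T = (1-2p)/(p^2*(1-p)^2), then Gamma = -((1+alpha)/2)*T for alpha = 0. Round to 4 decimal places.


Skewness (Amari-Chentsov) tensor: T = (1-2p)/(p^2*(1-p)^2).
p = 0.48, 1-2p = 0.04, p^2 = 0.2304, (1-p)^2 = 0.2704.
T = 0.04/(0.2304 * 0.2704) = 0.642053.
In the p-coordinate, Gamma^(alpha) = Gamma^(0) - (alpha/2)*T with Gamma^(0) = (1/2)*g'(p) = -T/2,
so Gamma^(alpha) = -((1+alpha)/2)*T.
alpha = 0, -(1+alpha)/2 = -0.5.
Gamma = -0.5 * 0.642053 = -0.3210

-0.3210


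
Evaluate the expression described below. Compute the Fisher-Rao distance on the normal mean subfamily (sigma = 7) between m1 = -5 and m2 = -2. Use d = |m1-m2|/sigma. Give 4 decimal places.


On the fixed-variance normal subfamily, geodesic distance = |m1-m2|/sigma.
|-5 - -2| = 3.
sigma = 7.
d = 3/7 = 0.4286

0.4286


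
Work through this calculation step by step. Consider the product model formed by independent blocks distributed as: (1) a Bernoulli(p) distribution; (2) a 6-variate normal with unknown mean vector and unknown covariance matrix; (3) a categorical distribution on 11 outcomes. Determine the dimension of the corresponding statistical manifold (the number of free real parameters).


The dimension of a statistical manifold equals the number of free
(independent) real parameters of the model. For a product of independent
blocks the parameter counts add.
- Bernoulli (p): 1.
- 6-variate normal: 6 (mean) + 6*7/2 = 21 (symmetric covariance) = 27.
- categorical on 11 outcomes (probabilities sum to 1): 11-1 = 10.
Total = 1 + 27 + 10 = 38.
Dimension = 38

38


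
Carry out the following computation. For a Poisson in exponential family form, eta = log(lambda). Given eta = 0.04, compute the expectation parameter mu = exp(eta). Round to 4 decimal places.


Expectation parameter for Poisson exponential family:
mu = exp(eta).
eta = 0.04.
mu = exp(0.04) = 1.0408

1.0408


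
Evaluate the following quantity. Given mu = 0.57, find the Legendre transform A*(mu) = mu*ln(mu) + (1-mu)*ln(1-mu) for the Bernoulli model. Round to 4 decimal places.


Legendre transform for Bernoulli:
A*(mu) = mu*log(mu) + (1-mu)*log(1-mu).
mu = 0.57, 1-mu = 0.43.
mu*log(mu) = 0.57*log(0.57) = -0.320408.
(1-mu)*log(1-mu) = 0.43*log(0.43) = -0.362907.
A* = -0.320408 + -0.362907 = -0.6833

-0.6833


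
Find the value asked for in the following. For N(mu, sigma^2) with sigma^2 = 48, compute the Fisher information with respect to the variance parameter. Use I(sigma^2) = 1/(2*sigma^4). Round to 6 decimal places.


Fisher information for variance: I(sigma^2) = 1/(2*sigma^4).
sigma^2 = 48, so sigma^4 = 2304.
I = 1/(2*2304) = 1/4608 = 0.000217

0.000217


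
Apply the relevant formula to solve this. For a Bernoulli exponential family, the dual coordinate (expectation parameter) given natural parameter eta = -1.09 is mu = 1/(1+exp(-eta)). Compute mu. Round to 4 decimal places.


Dual coordinate (expectation parameter) for Bernoulli:
mu = 1/(1+exp(-eta)).
eta = -1.09.
exp(-eta) = exp(1.09) = 2.974274.
mu = 1/(1+2.974274) = 0.2516

0.2516


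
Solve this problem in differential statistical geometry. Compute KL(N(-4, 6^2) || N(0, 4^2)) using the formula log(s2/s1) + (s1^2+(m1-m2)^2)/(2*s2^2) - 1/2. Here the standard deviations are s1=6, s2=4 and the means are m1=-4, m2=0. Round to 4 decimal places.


KL divergence between normal distributions:
KL = log(s2/s1) + (s1^2 + (m1-m2)^2)/(2*s2^2) - 1/2.
log(4/6) = -0.405465.
(6^2 + (-4-0)^2)/(2*4^2) = (36 + 16)/32 = 1.625.
KL = -0.405465 + 1.625 - 0.5 = 0.7195

0.7195


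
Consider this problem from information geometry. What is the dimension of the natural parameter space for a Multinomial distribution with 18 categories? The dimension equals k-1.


Exponential family dimension calculation:
For Multinomial with k=18 categories, dim = k-1 = 17.

17


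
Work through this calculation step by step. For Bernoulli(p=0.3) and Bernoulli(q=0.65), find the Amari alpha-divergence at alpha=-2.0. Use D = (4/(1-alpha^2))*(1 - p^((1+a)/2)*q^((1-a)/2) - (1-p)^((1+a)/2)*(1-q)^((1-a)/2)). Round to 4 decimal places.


Amari alpha-divergence:
D = (4/(1-alpha^2))*(1 - p^((1+a)/2)*q^((1-a)/2) - (1-p)^((1+a)/2)*(1-q)^((1-a)/2)).
alpha = -2.0, p = 0.3, q = 0.65.
e1 = (1+alpha)/2 = -0.5, e2 = (1-alpha)/2 = 1.5.
t1 = p^e1 * q^e2 = 0.3^-0.5 * 0.65^1.5 = 0.956774.
t2 = (1-p)^e1 * (1-q)^e2 = 0.7^-0.5 * 0.35^1.5 = 0.247487.
4/(1-alpha^2) = -1.333333.
D = -1.333333*(1 - 0.956774 - 0.247487) = 0.2723

0.2723


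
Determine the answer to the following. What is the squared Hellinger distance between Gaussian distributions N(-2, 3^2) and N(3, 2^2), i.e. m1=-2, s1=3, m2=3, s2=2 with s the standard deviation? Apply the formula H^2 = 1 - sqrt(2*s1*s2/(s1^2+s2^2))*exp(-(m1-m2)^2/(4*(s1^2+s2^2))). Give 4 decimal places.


Squared Hellinger distance for Gaussians:
H^2 = 1 - sqrt(2*s1*s2/(s1^2+s2^2)) * exp(-(m1-m2)^2/(4*(s1^2+s2^2))).
s1^2 = 9, s2^2 = 4, s1^2+s2^2 = 13.
sqrt(2*3*2/(13)) = 0.960769.
(m1-m2)^2 = (-5)^2 = 25.
exp(-25/(4*13)) = exp(-0.480769) = 0.618308.
H^2 = 1 - 0.960769*0.618308 = 0.4059

0.4059


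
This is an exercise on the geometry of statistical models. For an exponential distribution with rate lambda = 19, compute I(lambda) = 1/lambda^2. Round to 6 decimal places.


Fisher information for exponential: I(lambda) = 1/lambda^2.
lambda = 19, lambda^2 = 361.
I = 1/361 = 0.002770

0.002770


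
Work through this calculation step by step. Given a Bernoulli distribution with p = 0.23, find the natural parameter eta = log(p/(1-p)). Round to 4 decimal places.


Natural parameter for Bernoulli: eta = log(p/(1-p)).
p = 0.23, 1-p = 0.77.
p/(1-p) = 0.298701.
eta = log(0.298701) = -1.2083

-1.2083


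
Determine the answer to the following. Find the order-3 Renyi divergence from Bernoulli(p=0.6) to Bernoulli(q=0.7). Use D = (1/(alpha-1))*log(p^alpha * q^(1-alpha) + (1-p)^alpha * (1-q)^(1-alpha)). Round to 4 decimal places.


Renyi divergence of order alpha between Bernoulli distributions:
D = (1/(alpha-1))*log(p^alpha * q^(1-alpha) + (1-p)^alpha * (1-q)^(1-alpha)).
alpha = 3, p = 0.6, q = 0.7.
p^alpha * q^(1-alpha) = 0.6^3 * 0.7^-2 = 0.440816.
(1-p)^alpha * (1-q)^(1-alpha) = 0.4^3 * 0.3^-2 = 0.711111.
sum = 0.440816 + 0.711111 = 1.151927.
D = (1/2)*log(1.151927) = 0.0707

0.0707


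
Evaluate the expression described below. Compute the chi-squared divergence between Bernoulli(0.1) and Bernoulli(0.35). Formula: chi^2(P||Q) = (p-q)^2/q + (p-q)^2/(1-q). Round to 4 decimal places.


Chi-squared divergence between Bernoulli distributions:
chi^2 = (p-q)^2/q + (p-q)^2/(1-q).
p = 0.1, q = 0.35, p-q = -0.25.
(p-q)^2 = 0.0625.
term1 = 0.0625/0.35 = 0.178571.
term2 = 0.0625/0.65 = 0.096154.
chi^2 = 0.178571 + 0.096154 = 0.2747

0.2747


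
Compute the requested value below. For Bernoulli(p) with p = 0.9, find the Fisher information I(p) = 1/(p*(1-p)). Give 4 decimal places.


For Bernoulli(p), Fisher information is I(p) = 1/(p*(1-p)).
p = 0.9, 1-p = 0.1.
p*(1-p) = 0.09.
I(p) = 1/0.09 = 11.1111

11.1111


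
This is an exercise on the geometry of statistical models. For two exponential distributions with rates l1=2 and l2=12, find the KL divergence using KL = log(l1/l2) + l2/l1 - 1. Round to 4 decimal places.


KL divergence for exponential family:
KL = log(l1/l2) + l2/l1 - 1.
log(2/12) = -1.791759.
12/2 = 6.0.
KL = -1.791759 + 6.0 - 1 = 3.2082

3.2082


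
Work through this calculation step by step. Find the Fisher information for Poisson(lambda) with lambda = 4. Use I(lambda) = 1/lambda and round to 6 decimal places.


Fisher information for Poisson: I(lambda) = 1/lambda.
lambda = 4.
I(lambda) = 1/4 = 0.250000

0.250000


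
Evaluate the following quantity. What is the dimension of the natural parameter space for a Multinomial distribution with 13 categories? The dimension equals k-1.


Exponential family dimension calculation:
For Multinomial with k=13 categories, dim = k-1 = 12.

12


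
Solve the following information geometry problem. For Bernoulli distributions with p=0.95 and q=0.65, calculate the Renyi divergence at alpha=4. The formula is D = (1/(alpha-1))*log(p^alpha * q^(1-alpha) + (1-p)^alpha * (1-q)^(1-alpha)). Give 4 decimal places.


Renyi divergence of order alpha between Bernoulli distributions:
D = (1/(alpha-1))*log(p^alpha * q^(1-alpha) + (1-p)^alpha * (1-q)^(1-alpha)).
alpha = 4, p = 0.95, q = 0.65.
p^alpha * q^(1-alpha) = 0.95^4 * 0.65^-3 = 2.965885.
(1-p)^alpha * (1-q)^(1-alpha) = 0.05^4 * 0.35^-3 = 0.000146.
sum = 2.965885 + 0.000146 = 2.966031.
D = (1/3)*log(2.966031) = 0.3624

0.3624


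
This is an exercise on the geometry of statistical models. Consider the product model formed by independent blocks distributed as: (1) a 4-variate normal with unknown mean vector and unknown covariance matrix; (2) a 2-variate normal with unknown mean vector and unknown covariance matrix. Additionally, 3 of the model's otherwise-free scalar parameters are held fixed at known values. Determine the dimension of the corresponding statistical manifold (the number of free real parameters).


The dimension of a statistical manifold equals the number of free
(independent) real parameters of the model. For a product of independent
blocks the parameter counts add.
- 4-variate normal: 4 (mean) + 4*5/2 = 10 (symmetric covariance) = 14.
- 2-variate normal: 2 (mean) + 2*3/2 = 3 (symmetric covariance) = 5.
Total = 14 + 5 = 19.
3 parameter(s) fixed at known values: 19 - 3 = 16.
Dimension = 16

16


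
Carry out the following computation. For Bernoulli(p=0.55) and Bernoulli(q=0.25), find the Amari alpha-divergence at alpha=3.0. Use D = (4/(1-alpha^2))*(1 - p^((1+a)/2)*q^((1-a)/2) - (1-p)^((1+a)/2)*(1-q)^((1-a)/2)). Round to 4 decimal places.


Amari alpha-divergence:
D = (4/(1-alpha^2))*(1 - p^((1+a)/2)*q^((1-a)/2) - (1-p)^((1+a)/2)*(1-q)^((1-a)/2)).
alpha = 3.0, p = 0.55, q = 0.25.
e1 = (1+alpha)/2 = 2.0, e2 = (1-alpha)/2 = -1.0.
t1 = p^e1 * q^e2 = 0.55^2.0 * 0.25^-1.0 = 1.21.
t2 = (1-p)^e1 * (1-q)^e2 = 0.45^2.0 * 0.75^-1.0 = 0.27.
4/(1-alpha^2) = -0.5.
D = -0.5*(1 - 1.21 - 0.27) = 0.2400

0.2400


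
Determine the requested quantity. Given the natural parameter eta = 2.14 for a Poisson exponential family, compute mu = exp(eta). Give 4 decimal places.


Expectation parameter for Poisson exponential family:
mu = exp(eta).
eta = 2.14.
mu = exp(2.14) = 8.4994

8.4994


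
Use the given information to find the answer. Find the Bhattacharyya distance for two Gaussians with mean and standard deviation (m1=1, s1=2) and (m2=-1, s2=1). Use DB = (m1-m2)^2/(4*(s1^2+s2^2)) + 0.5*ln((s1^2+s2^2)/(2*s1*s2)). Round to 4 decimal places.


Bhattacharyya distance between two Gaussians:
DB = (m1-m2)^2/(4*(s1^2+s2^2)) + (1/2)*ln((s1^2+s2^2)/(2*s1*s2)).
(m1-m2)^2 = (2)^2 = 4.
s1^2+s2^2 = 4 + 1 = 5.
term1 = 4/20 = 0.2.
term2 = 0.5*ln(5/4.0) = 0.111572.
DB = 0.2 + 0.111572 = 0.3116

0.3116


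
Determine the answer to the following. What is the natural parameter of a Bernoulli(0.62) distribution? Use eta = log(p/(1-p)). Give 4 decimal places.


Natural parameter for Bernoulli: eta = log(p/(1-p)).
p = 0.62, 1-p = 0.38.
p/(1-p) = 1.631579.
eta = log(1.631579) = 0.4895

0.4895


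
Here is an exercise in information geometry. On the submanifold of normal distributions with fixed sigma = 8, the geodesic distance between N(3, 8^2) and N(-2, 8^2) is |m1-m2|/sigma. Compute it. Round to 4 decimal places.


On the fixed-variance normal subfamily, geodesic distance = |m1-m2|/sigma.
|3 - -2| = 5.
sigma = 8.
d = 5/8 = 0.6250

0.6250


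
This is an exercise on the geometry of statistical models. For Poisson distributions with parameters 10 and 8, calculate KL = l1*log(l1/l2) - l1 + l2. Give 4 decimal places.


KL divergence for Poisson:
KL = l1*log(l1/l2) - l1 + l2.
l1 = 10, l2 = 8.
log(10/8) = 0.223144.
l1*log(l1/l2) = 10 * 0.223144 = 2.231436.
KL = 2.231436 - 10 + 8 = 0.2314

0.2314


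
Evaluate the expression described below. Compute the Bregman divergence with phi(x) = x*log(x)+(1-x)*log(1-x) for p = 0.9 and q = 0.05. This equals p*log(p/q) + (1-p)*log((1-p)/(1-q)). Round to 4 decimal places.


Bregman divergence with negative entropy generator:
D = p*log(p/q) + (1-p)*log((1-p)/(1-q)).
p = 0.9, q = 0.05.
p*log(p/q) = 0.9*log(0.9/0.05) = 2.601335.
(1-p)*log((1-p)/(1-q)) = 0.1*log(0.1/0.95) = -0.225129.
D = 2.601335 + -0.225129 = 2.3762

2.3762


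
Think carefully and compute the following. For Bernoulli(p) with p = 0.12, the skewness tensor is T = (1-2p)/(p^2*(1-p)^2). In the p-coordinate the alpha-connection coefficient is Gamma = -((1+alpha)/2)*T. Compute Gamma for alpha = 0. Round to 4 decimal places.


Skewness (Amari-Chentsov) tensor: T = (1-2p)/(p^2*(1-p)^2).
p = 0.12, 1-2p = 0.76, p^2 = 0.0144, (1-p)^2 = 0.7744.
T = 0.76/(0.0144 * 0.7744) = 68.153122.
In the p-coordinate, Gamma^(alpha) = Gamma^(0) - (alpha/2)*T with Gamma^(0) = (1/2)*g'(p) = -T/2,
so Gamma^(alpha) = -((1+alpha)/2)*T.
alpha = 0, -(1+alpha)/2 = -0.5.
Gamma = -0.5 * 68.153122 = -34.0766

-34.0766


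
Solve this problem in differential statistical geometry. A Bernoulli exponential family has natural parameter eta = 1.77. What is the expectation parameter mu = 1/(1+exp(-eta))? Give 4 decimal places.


Dual coordinate (expectation parameter) for Bernoulli:
mu = 1/(1+exp(-eta)).
eta = 1.77.
exp(-eta) = exp(-1.77) = 0.170333.
mu = 1/(1+0.170333) = 0.8545

0.8545


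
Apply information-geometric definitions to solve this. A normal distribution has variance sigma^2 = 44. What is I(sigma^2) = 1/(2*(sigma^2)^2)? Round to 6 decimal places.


Fisher information for variance: I(sigma^2) = 1/(2*sigma^4).
sigma^2 = 44, so sigma^4 = 1936.
I = 1/(2*1936) = 1/3872 = 0.000258

0.000258


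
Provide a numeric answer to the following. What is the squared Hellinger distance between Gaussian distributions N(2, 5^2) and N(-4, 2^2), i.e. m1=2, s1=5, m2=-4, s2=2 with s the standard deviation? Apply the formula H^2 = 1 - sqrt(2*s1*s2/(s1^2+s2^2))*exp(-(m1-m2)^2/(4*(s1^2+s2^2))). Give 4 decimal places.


Squared Hellinger distance for Gaussians:
H^2 = 1 - sqrt(2*s1*s2/(s1^2+s2^2)) * exp(-(m1-m2)^2/(4*(s1^2+s2^2))).
s1^2 = 25, s2^2 = 4, s1^2+s2^2 = 29.
sqrt(2*5*2/(29)) = 0.830455.
(m1-m2)^2 = (6)^2 = 36.
exp(-36/(4*29)) = exp(-0.310345) = 0.733194.
H^2 = 1 - 0.830455*0.733194 = 0.3911

0.3911


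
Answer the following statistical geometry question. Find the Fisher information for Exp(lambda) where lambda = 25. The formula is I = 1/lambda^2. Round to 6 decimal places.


Fisher information for exponential: I(lambda) = 1/lambda^2.
lambda = 25, lambda^2 = 625.
I = 1/625 = 0.001600

0.001600


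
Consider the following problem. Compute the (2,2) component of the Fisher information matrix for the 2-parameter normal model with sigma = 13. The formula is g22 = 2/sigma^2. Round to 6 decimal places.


For the 2-parameter normal family, the Fisher metric has:
  g11 = 1/sigma^2, g22 = 2/sigma^2.
sigma = 13, sigma^2 = 169.
g22 = 0.011834

0.011834


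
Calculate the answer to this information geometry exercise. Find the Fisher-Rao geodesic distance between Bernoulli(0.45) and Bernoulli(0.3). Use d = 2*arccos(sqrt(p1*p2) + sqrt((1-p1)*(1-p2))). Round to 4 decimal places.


Geodesic distance on Bernoulli manifold:
d(p1,p2) = 2*arccos(sqrt(p1*p2) + sqrt((1-p1)*(1-p2))).
sqrt(p1*p2) = sqrt(0.45*0.3) = 0.367423.
sqrt((1-p1)*(1-p2)) = sqrt(0.55*0.7) = 0.620484.
arg = 0.367423 + 0.620484 = 0.987907.
d = 2*arccos(0.987907) = 0.3113

0.3113


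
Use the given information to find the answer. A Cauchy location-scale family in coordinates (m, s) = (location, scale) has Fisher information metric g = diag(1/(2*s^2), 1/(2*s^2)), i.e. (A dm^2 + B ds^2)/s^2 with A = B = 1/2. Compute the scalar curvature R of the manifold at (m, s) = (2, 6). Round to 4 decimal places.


The metric has the form g = (A dm^2 + B ds^2)/s^2 with A = 1/2, B = 1/2.
Substitute u = sqrt(A/B)*m: g = B*(du^2 + ds^2)/s^2, i.e. B times the
Poincare upper half-plane metric, which has constant Gaussian curvature -1.
Scaling a 2D metric by a constant c divides the Gaussian curvature by c,
so K = -1/B = -1/(1/2) = -2.0000 everywhere (the point (m, s) = (2, 6) is irrelevant:
the curvature is constant).
Scalar curvature in dimension 2: R = 2K = -2/(1/2) = -4.0000.

-4.0000


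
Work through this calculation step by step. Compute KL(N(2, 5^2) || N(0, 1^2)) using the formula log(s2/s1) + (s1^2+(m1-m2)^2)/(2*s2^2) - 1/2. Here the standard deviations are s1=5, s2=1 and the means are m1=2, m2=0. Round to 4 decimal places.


KL divergence between normal distributions:
KL = log(s2/s1) + (s1^2 + (m1-m2)^2)/(2*s2^2) - 1/2.
log(1/5) = -1.609438.
(5^2 + (2-0)^2)/(2*1^2) = (25 + 4)/2 = 14.5.
KL = -1.609438 + 14.5 - 0.5 = 12.3906

12.3906


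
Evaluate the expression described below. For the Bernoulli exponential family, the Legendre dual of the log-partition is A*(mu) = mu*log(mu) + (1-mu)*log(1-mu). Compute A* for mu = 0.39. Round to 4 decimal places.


Legendre transform for Bernoulli:
A*(mu) = mu*log(mu) + (1-mu)*log(1-mu).
mu = 0.39, 1-mu = 0.61.
mu*log(mu) = 0.39*log(0.39) = -0.367227.
(1-mu)*log(1-mu) = 0.61*log(0.61) = -0.301521.
A* = -0.367227 + -0.301521 = -0.6687

-0.6687


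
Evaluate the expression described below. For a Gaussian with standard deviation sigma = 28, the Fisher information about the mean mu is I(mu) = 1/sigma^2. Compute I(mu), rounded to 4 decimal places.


The Fisher information for the mean of a normal distribution is I(mu) = 1/sigma^2.
sigma = 28, so sigma^2 = 784.
I(mu) = 1/784 = 0.0013

0.0013


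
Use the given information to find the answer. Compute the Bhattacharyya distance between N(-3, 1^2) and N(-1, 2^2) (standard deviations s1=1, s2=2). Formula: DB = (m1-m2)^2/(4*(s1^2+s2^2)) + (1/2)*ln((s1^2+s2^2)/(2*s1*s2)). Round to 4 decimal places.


Bhattacharyya distance between two Gaussians:
DB = (m1-m2)^2/(4*(s1^2+s2^2)) + (1/2)*ln((s1^2+s2^2)/(2*s1*s2)).
(m1-m2)^2 = (-2)^2 = 4.
s1^2+s2^2 = 1 + 4 = 5.
term1 = 4/20 = 0.2.
term2 = 0.5*ln(5/4.0) = 0.111572.
DB = 0.2 + 0.111572 = 0.3116

0.3116


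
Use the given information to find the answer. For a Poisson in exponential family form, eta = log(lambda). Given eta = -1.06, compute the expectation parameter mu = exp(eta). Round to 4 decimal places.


Expectation parameter for Poisson exponential family:
mu = exp(eta).
eta = -1.06.
mu = exp(-1.06) = 0.3465

0.3465


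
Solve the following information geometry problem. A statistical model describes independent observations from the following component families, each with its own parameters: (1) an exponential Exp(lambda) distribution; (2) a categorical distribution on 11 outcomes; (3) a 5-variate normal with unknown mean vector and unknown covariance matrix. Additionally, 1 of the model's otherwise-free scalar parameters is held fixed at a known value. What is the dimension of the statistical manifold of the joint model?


The dimension of a statistical manifold equals the number of free
(independent) real parameters of the model. For a product of independent
blocks the parameter counts add.
- exponential (lambda): 1.
- categorical on 11 outcomes (probabilities sum to 1): 11-1 = 10.
- 5-variate normal: 5 (mean) + 5*6/2 = 15 (symmetric covariance) = 20.
Total = 1 + 10 + 20 = 31.
1 parameter(s) fixed at known values: 31 - 1 = 30.
Dimension = 30

30


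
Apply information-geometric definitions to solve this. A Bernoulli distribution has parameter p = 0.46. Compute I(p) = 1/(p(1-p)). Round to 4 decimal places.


For Bernoulli(p), Fisher information is I(p) = 1/(p*(1-p)).
p = 0.46, 1-p = 0.54.
p*(1-p) = 0.2484.
I(p) = 1/0.2484 = 4.0258

4.0258


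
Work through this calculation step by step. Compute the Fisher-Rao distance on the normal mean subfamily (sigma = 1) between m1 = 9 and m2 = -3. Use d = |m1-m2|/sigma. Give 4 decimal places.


On the fixed-variance normal subfamily, geodesic distance = |m1-m2|/sigma.
|9 - -3| = 12.
sigma = 1.
d = 12/1 = 12.0000

12.0000


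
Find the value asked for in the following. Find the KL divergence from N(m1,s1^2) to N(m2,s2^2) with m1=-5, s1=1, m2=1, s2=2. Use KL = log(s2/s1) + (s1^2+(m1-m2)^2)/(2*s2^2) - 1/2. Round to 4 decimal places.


KL divergence between normal distributions:
KL = log(s2/s1) + (s1^2 + (m1-m2)^2)/(2*s2^2) - 1/2.
log(2/1) = 0.693147.
(1^2 + (-5-1)^2)/(2*2^2) = (1 + 36)/8 = 4.625.
KL = 0.693147 + 4.625 - 0.5 = 4.8181

4.8181


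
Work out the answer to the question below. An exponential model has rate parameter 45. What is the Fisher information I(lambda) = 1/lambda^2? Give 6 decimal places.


Fisher information for exponential: I(lambda) = 1/lambda^2.
lambda = 45, lambda^2 = 2025.
I = 1/2025 = 0.000494

0.000494


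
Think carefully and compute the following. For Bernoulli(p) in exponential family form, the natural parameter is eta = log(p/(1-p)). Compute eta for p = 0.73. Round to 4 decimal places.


Natural parameter for Bernoulli: eta = log(p/(1-p)).
p = 0.73, 1-p = 0.27.
p/(1-p) = 2.703704.
eta = log(2.703704) = 0.9946

0.9946


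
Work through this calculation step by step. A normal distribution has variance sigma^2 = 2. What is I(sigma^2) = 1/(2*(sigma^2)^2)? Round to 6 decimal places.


Fisher information for variance: I(sigma^2) = 1/(2*sigma^4).
sigma^2 = 2, so sigma^4 = 4.
I = 1/(2*4) = 1/8 = 0.125000

0.125000


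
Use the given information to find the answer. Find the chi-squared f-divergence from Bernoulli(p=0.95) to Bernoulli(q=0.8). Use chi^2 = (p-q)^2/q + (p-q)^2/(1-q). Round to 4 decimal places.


Chi-squared divergence between Bernoulli distributions:
chi^2 = (p-q)^2/q + (p-q)^2/(1-q).
p = 0.95, q = 0.8, p-q = 0.15.
(p-q)^2 = 0.0225.
term1 = 0.0225/0.8 = 0.028125.
term2 = 0.0225/0.2 = 0.1125.
chi^2 = 0.028125 + 0.1125 = 0.1406

0.1406


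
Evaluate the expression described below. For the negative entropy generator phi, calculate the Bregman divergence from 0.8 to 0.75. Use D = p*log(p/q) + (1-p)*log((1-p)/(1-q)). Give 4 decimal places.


Bregman divergence with negative entropy generator:
D = p*log(p/q) + (1-p)*log((1-p)/(1-q)).
p = 0.8, q = 0.75.
p*log(p/q) = 0.8*log(0.8/0.75) = 0.051631.
(1-p)*log((1-p)/(1-q)) = 0.2*log(0.2/0.25) = -0.044629.
D = 0.051631 + -0.044629 = 0.0070

0.0070


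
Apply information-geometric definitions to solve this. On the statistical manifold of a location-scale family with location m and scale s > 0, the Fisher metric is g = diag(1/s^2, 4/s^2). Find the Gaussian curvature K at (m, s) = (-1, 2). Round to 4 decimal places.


The metric has the form g = (A dm^2 + B ds^2)/s^2 with A = 1, B = 4.
Substitute u = sqrt(A/B)*m: g = B*(du^2 + ds^2)/s^2, i.e. B times the
Poincare upper half-plane metric, which has constant Gaussian curvature -1.
Scaling a 2D metric by a constant c divides the Gaussian curvature by c,
so K = -1/B = -1/(4) = -0.2500 everywhere (the point (m, s) = (-1, 2) is irrelevant:
the curvature is constant).
The requested Gaussian curvature is K = -0.2500.

-0.2500


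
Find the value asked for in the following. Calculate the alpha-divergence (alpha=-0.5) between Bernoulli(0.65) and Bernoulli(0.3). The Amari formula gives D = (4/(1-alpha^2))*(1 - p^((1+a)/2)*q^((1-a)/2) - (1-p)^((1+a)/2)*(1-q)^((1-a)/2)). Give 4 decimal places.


Amari alpha-divergence:
D = (4/(1-alpha^2))*(1 - p^((1+a)/2)*q^((1-a)/2) - (1-p)^((1+a)/2)*(1-q)^((1-a)/2)).
alpha = -0.5, p = 0.65, q = 0.3.
e1 = (1+alpha)/2 = 0.25, e2 = (1-alpha)/2 = 0.75.
t1 = p^e1 * q^e2 = 0.65^0.25 * 0.3^0.75 = 0.363973.
t2 = (1-p)^e1 * (1-q)^e2 = 0.35^0.25 * 0.7^0.75 = 0.588627.
4/(1-alpha^2) = 5.333333.
D = 5.333333*(1 - 0.363973 - 0.588627) = 0.2528

0.2528


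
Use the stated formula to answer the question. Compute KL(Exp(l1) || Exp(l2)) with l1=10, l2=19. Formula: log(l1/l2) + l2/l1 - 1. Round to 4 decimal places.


KL divergence for exponential family:
KL = log(l1/l2) + l2/l1 - 1.
log(10/19) = -0.641854.
19/10 = 1.9.
KL = -0.641854 + 1.9 - 1 = 0.2581

0.2581


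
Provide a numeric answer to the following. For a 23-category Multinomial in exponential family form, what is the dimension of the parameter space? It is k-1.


Exponential family dimension calculation:
For Multinomial with k=23 categories, dim = k-1 = 22.

22


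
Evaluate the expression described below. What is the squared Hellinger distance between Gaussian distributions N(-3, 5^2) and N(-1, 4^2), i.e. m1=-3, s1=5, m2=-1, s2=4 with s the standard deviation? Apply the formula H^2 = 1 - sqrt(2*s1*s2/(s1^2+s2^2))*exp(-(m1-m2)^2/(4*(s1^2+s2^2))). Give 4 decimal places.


Squared Hellinger distance for Gaussians:
H^2 = 1 - sqrt(2*s1*s2/(s1^2+s2^2)) * exp(-(m1-m2)^2/(4*(s1^2+s2^2))).
s1^2 = 25, s2^2 = 16, s1^2+s2^2 = 41.
sqrt(2*5*4/(41)) = 0.98773.
(m1-m2)^2 = (-2)^2 = 4.
exp(-4/(4*41)) = exp(-0.02439) = 0.975905.
H^2 = 1 - 0.98773*0.975905 = 0.0361

0.0361


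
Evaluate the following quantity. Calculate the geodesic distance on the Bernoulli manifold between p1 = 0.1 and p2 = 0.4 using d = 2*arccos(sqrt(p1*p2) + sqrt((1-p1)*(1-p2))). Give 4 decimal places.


Geodesic distance on Bernoulli manifold:
d(p1,p2) = 2*arccos(sqrt(p1*p2) + sqrt((1-p1)*(1-p2))).
sqrt(p1*p2) = sqrt(0.1*0.4) = 0.2.
sqrt((1-p1)*(1-p2)) = sqrt(0.9*0.6) = 0.734847.
arg = 0.2 + 0.734847 = 0.934847.
d = 2*arccos(0.934847) = 0.7259

0.7259


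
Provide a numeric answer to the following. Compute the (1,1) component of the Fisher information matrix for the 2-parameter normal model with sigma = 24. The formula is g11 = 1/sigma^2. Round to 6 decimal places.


For the 2-parameter normal family, the Fisher metric has:
  g11 = 1/sigma^2, g22 = 2/sigma^2.
sigma = 24, sigma^2 = 576.
g11 = 0.001736

0.001736


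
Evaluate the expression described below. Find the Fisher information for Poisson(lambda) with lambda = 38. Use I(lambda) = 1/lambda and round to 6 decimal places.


Fisher information for Poisson: I(lambda) = 1/lambda.
lambda = 38.
I(lambda) = 1/38 = 0.026316

0.026316


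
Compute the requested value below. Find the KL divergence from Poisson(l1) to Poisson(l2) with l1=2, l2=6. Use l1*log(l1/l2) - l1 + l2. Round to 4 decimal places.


KL divergence for Poisson:
KL = l1*log(l1/l2) - l1 + l2.
l1 = 2, l2 = 6.
log(2/6) = -1.098612.
l1*log(l1/l2) = 2 * -1.098612 = -2.197225.
KL = -2.197225 - 2 + 6 = 1.8028

1.8028


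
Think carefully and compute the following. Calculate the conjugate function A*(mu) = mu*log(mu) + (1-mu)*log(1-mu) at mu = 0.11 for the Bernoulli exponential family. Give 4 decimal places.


Legendre transform for Bernoulli:
A*(mu) = mu*log(mu) + (1-mu)*log(1-mu).
mu = 0.11, 1-mu = 0.89.
mu*log(mu) = 0.11*log(0.11) = -0.2428.
(1-mu)*log(1-mu) = 0.89*log(0.89) = -0.103715.
A* = -0.2428 + -0.103715 = -0.3465

-0.3465


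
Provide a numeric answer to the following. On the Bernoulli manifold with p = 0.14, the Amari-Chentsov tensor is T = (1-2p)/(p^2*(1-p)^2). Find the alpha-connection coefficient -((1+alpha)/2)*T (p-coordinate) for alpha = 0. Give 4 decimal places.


Skewness (Amari-Chentsov) tensor: T = (1-2p)/(p^2*(1-p)^2).
p = 0.14, 1-2p = 0.72, p^2 = 0.0196, (1-p)^2 = 0.7396.
T = 0.72/(0.0196 * 0.7396) = 49.668326.
In the p-coordinate, Gamma^(alpha) = Gamma^(0) - (alpha/2)*T with Gamma^(0) = (1/2)*g'(p) = -T/2,
so Gamma^(alpha) = -((1+alpha)/2)*T.
alpha = 0, -(1+alpha)/2 = -0.5.
Gamma = -0.5 * 49.668326 = -24.8342

-24.8342


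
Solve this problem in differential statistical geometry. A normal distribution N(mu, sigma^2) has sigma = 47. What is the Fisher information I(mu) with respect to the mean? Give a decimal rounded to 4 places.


The Fisher information for the mean of a normal distribution is I(mu) = 1/sigma^2.
sigma = 47, so sigma^2 = 2209.
I(mu) = 1/2209 = 0.0005

0.0005


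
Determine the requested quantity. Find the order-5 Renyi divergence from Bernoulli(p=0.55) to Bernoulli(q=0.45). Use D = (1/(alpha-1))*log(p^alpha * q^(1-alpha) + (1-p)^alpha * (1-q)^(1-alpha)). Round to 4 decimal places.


Renyi divergence of order alpha between Bernoulli distributions:
D = (1/(alpha-1))*log(p^alpha * q^(1-alpha) + (1-p)^alpha * (1-q)^(1-alpha)).
alpha = 5, p = 0.55, q = 0.45.
p^alpha * q^(1-alpha) = 0.55^5 * 0.45^-4 = 1.227336.
(1-p)^alpha * (1-q)^(1-alpha) = 0.45^5 * 0.55^-4 = 0.201656.
sum = 1.227336 + 0.201656 = 1.428992.
D = (1/4)*log(1.428992) = 0.0892

0.0892


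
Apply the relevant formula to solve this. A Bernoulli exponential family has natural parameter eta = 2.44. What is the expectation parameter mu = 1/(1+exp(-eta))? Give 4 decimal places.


Dual coordinate (expectation parameter) for Bernoulli:
mu = 1/(1+exp(-eta)).
eta = 2.44.
exp(-eta) = exp(-2.44) = 0.087161.
mu = 1/(1+0.087161) = 0.9198

0.9198


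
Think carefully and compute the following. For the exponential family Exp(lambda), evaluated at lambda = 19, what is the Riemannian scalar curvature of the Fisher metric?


This family has a single free parameter, so its statistical manifold
is 1-dimensional. The Riemann curvature tensor of any 1-dimensional
Riemannian manifold vanishes identically, so R = 0.

0


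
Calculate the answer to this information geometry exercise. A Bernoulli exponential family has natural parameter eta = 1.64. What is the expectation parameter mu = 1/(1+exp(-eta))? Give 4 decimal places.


Dual coordinate (expectation parameter) for Bernoulli:
mu = 1/(1+exp(-eta)).
eta = 1.64.
exp(-eta) = exp(-1.64) = 0.19398.
mu = 1/(1+0.19398) = 0.8375

0.8375


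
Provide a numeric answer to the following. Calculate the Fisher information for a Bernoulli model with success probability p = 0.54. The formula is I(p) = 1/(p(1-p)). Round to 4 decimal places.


For Bernoulli(p), Fisher information is I(p) = 1/(p*(1-p)).
p = 0.54, 1-p = 0.46.
p*(1-p) = 0.2484.
I(p) = 1/0.2484 = 4.0258

4.0258


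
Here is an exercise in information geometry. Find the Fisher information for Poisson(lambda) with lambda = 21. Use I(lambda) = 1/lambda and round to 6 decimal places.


Fisher information for Poisson: I(lambda) = 1/lambda.
lambda = 21.
I(lambda) = 1/21 = 0.047619

0.047619


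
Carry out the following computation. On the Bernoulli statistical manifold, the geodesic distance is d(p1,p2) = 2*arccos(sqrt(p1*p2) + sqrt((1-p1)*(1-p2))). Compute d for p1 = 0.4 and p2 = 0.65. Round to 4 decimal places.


Geodesic distance on Bernoulli manifold:
d(p1,p2) = 2*arccos(sqrt(p1*p2) + sqrt((1-p1)*(1-p2))).
sqrt(p1*p2) = sqrt(0.4*0.65) = 0.509902.
sqrt((1-p1)*(1-p2)) = sqrt(0.6*0.35) = 0.458258.
arg = 0.509902 + 0.458258 = 0.96816.
d = 2*arccos(0.96816) = 0.5061

0.5061


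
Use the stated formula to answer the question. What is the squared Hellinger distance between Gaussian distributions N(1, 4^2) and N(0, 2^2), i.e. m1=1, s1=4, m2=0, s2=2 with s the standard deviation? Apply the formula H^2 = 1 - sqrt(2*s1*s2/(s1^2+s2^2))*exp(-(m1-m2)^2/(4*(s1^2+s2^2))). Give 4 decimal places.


Squared Hellinger distance for Gaussians:
H^2 = 1 - sqrt(2*s1*s2/(s1^2+s2^2)) * exp(-(m1-m2)^2/(4*(s1^2+s2^2))).
s1^2 = 16, s2^2 = 4, s1^2+s2^2 = 20.
sqrt(2*4*2/(20)) = 0.894427.
(m1-m2)^2 = (1)^2 = 1.
exp(-1/(4*20)) = exp(-0.0125) = 0.987578.
H^2 = 1 - 0.894427*0.987578 = 0.1167

0.1167


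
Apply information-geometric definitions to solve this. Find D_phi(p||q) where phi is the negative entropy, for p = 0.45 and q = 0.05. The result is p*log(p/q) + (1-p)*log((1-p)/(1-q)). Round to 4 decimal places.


Bregman divergence with negative entropy generator:
D = p*log(p/q) + (1-p)*log((1-p)/(1-q)).
p = 0.45, q = 0.05.
p*log(p/q) = 0.45*log(0.45/0.05) = 0.988751.
(1-p)*log((1-p)/(1-q)) = 0.55*log(0.55/0.95) = -0.300599.
D = 0.988751 + -0.300599 = 0.6882

0.6882


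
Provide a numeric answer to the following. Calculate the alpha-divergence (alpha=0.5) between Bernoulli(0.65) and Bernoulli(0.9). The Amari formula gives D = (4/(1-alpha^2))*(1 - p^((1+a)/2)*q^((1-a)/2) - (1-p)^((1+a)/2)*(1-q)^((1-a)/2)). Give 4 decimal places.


Amari alpha-divergence:
D = (4/(1-alpha^2))*(1 - p^((1+a)/2)*q^((1-a)/2) - (1-p)^((1+a)/2)*(1-q)^((1-a)/2)).
alpha = 0.5, p = 0.65, q = 0.9.
e1 = (1+alpha)/2 = 0.75, e2 = (1-alpha)/2 = 0.25.
t1 = p^e1 * q^e2 = 0.65^0.75 * 0.9^0.25 = 0.705092.
t2 = (1-p)^e1 * (1-q)^e2 = 0.35^0.75 * 0.1^0.25 = 0.255889.
4/(1-alpha^2) = 5.333333.
D = 5.333333*(1 - 0.705092 - 0.255889) = 0.2081

0.2081


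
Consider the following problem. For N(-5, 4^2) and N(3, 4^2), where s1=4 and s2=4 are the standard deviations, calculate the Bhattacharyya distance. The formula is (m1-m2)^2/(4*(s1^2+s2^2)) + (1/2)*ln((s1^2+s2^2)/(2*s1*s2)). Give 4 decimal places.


Bhattacharyya distance between two Gaussians:
DB = (m1-m2)^2/(4*(s1^2+s2^2)) + (1/2)*ln((s1^2+s2^2)/(2*s1*s2)).
(m1-m2)^2 = (-8)^2 = 64.
s1^2+s2^2 = 16 + 16 = 32.
term1 = 64/128 = 0.5.
term2 = 0.5*ln(32/32.0) = 0.0.
DB = 0.5 + 0.0 = 0.5000

0.5000


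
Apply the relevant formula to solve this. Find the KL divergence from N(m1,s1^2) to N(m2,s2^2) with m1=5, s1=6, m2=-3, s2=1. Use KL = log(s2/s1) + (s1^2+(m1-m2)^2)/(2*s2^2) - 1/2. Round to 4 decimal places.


KL divergence between normal distributions:
KL = log(s2/s1) + (s1^2 + (m1-m2)^2)/(2*s2^2) - 1/2.
log(1/6) = -1.791759.
(6^2 + (5--3)^2)/(2*1^2) = (36 + 64)/2 = 50.0.
KL = -1.791759 + 50.0 - 0.5 = 47.7082

47.7082


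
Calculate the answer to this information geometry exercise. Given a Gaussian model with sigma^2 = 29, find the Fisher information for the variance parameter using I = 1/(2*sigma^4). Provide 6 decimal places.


Fisher information for variance: I(sigma^2) = 1/(2*sigma^4).
sigma^2 = 29, so sigma^4 = 841.
I = 1/(2*841) = 1/1682 = 0.000595

0.000595


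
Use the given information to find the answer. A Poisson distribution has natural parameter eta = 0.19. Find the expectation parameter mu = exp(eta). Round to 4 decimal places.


Expectation parameter for Poisson exponential family:
mu = exp(eta).
eta = 0.19.
mu = exp(0.19) = 1.2092

1.2092


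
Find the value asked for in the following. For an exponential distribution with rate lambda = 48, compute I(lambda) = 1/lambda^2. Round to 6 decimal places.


Fisher information for exponential: I(lambda) = 1/lambda^2.
lambda = 48, lambda^2 = 2304.
I = 1/2304 = 0.000434

0.000434


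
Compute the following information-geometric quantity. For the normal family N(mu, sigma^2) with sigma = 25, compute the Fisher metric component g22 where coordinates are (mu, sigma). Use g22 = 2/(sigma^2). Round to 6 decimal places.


For the 2-parameter normal family, the Fisher metric has:
  g11 = 1/sigma^2, g22 = 2/sigma^2.
sigma = 25, sigma^2 = 625.
g22 = 0.003200

0.003200


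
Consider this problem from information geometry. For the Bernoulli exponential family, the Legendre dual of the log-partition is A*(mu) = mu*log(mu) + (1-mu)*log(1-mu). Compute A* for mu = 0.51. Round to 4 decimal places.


Legendre transform for Bernoulli:
A*(mu) = mu*log(mu) + (1-mu)*log(1-mu).
mu = 0.51, 1-mu = 0.49.
mu*log(mu) = 0.51*log(0.51) = -0.343406.
(1-mu)*log(1-mu) = 0.49*log(0.49) = -0.349541.
A* = -0.343406 + -0.349541 = -0.6929

-0.6929


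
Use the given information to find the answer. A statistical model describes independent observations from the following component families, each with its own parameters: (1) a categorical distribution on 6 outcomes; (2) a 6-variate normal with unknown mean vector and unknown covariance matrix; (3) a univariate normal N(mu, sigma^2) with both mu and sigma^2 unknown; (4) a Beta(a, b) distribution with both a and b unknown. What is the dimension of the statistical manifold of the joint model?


The dimension of a statistical manifold equals the number of free
(independent) real parameters of the model. For a product of independent
blocks the parameter counts add.
- categorical on 6 outcomes (probabilities sum to 1): 6-1 = 5.
- 6-variate normal: 6 (mean) + 6*7/2 = 21 (symmetric covariance) = 27.
- normal (mu, sigma^2): 2.
- Beta (a, b): 2.
Total = 5 + 27 + 2 + 2 = 36.
Dimension = 36

36


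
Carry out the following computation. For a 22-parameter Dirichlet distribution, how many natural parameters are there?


Exponential family dimension calculation:
Dirichlet with 22 components has 22 natural parameters.

22


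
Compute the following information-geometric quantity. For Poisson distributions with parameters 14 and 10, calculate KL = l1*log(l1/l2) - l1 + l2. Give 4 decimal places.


KL divergence for Poisson:
KL = l1*log(l1/l2) - l1 + l2.
l1 = 14, l2 = 10.
log(14/10) = 0.336472.
l1*log(l1/l2) = 14 * 0.336472 = 4.710611.
KL = 4.710611 - 14 + 10 = 0.7106

0.7106


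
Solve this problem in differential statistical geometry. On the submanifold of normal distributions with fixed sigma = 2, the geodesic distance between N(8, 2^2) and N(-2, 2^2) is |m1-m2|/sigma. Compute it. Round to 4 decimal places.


On the fixed-variance normal subfamily, geodesic distance = |m1-m2|/sigma.
|8 - -2| = 10.
sigma = 2.
d = 10/2 = 5.0000

5.0000


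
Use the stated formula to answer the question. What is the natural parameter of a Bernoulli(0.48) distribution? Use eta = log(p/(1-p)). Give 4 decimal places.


Natural parameter for Bernoulli: eta = log(p/(1-p)).
p = 0.48, 1-p = 0.52.
p/(1-p) = 0.923077.
eta = log(0.923077) = -0.0800

-0.0800


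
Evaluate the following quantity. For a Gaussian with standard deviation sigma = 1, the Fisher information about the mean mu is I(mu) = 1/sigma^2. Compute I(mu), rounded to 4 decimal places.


The Fisher information for the mean of a normal distribution is I(mu) = 1/sigma^2.
sigma = 1, so sigma^2 = 1.
I(mu) = 1/1 = 1.0000

1.0000


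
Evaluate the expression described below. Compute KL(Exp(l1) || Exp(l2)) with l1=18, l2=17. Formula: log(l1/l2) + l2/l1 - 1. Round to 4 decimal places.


KL divergence for exponential family:
KL = log(l1/l2) + l2/l1 - 1.
log(18/17) = 0.057158.
17/18 = 0.944444.
KL = 0.057158 + 0.944444 - 1 = 0.0016

0.0016


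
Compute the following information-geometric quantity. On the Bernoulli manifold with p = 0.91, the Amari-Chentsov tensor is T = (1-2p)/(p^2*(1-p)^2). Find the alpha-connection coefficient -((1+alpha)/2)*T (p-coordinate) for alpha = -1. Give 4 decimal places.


Skewness (Amari-Chentsov) tensor: T = (1-2p)/(p^2*(1-p)^2).
p = 0.91, 1-2p = -0.82, p^2 = 0.8281, (1-p)^2 = 0.0081.
T = -0.82/(0.8281 * 0.0081) = -122.249206.
In the p-coordinate, Gamma^(alpha) = Gamma^(0) - (alpha/2)*T with Gamma^(0) = (1/2)*g'(p) = -T/2,
so Gamma^(alpha) = -((1+alpha)/2)*T.
alpha = -1, -(1+alpha)/2 = 0.0.
Gamma = 0.0 * -122.249206 = 0.0000

0.0000


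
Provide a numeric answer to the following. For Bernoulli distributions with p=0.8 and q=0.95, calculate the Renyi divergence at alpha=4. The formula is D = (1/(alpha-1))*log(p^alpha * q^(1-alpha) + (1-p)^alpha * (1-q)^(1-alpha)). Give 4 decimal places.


Renyi divergence of order alpha between Bernoulli distributions:
D = (1/(alpha-1))*log(p^alpha * q^(1-alpha) + (1-p)^alpha * (1-q)^(1-alpha)).
alpha = 4, p = 0.8, q = 0.95.
p^alpha * q^(1-alpha) = 0.8^4 * 0.95^-3 = 0.477737.
(1-p)^alpha * (1-q)^(1-alpha) = 0.2^4 * 0.05^-3 = 12.8.
sum = 0.477737 + 12.8 = 13.277737.
D = (1/3)*log(13.277737) = 0.8620

0.8620


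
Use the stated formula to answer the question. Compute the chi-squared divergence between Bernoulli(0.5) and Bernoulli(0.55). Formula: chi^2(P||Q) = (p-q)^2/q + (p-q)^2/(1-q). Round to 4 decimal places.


Chi-squared divergence between Bernoulli distributions:
chi^2 = (p-q)^2/q + (p-q)^2/(1-q).
p = 0.5, q = 0.55, p-q = -0.05.
(p-q)^2 = 0.0025.
term1 = 0.0025/0.55 = 0.004545.
term2 = 0.0025/0.45 = 0.005556.
chi^2 = 0.004545 + 0.005556 = 0.0101

0.0101
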